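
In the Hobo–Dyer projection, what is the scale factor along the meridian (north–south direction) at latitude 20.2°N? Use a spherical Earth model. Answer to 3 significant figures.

1.18

The Hobo–Dyer projection is cylindrical equal-area with φ₀ = 37.5°. Cylindrical equal-area (φ₀ = 37.5°): h = cos φ / cos 37.5° along meridians, k = cos 37.5° / cos φ along parallels; h·k = 1.
h = cos 20.2° / cos 37.5° = 0.9385/0.7934 = 1.183.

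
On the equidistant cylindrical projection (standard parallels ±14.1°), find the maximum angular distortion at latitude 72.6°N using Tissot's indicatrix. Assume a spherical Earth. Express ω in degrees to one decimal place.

63.8°

The equidistant cylindrical projection with φ₀ = 14.1° has h = 1 (meridians true) and k = cos φ₀ / cos φ along parallels.
At 72.6°: h = 1.000, k = 3.243; principal scales a = 3.243, b = 1.000.
sin(ω/2) = (a − b)/(a + b) = 2.243/4.243 = 0.5287, so ω = 2 arcsin(0.5287) ≈ 63.8°.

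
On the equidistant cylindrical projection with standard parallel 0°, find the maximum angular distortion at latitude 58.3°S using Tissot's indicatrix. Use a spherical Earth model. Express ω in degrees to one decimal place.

36.2°

In the plate carrée (x = Rλ, y = Rφ), meridians are true-scale (h = 1) and parallels are stretched by k = sec φ.
At 58.3°: h = 1.000, k = 1.903; principal scales a = 1.903, b = 1.000.
sin(ω/2) = (a − b)/(a + b) = 0.9031/2.903 = 0.3111, so ω = 2 arcsin(0.3111) ≈ 36.2°.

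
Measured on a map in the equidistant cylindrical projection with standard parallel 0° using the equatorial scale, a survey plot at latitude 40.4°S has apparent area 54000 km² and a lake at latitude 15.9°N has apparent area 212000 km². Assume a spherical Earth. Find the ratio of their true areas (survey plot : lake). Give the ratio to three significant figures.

Plate carrée has h = 1 and k = sec φ, giving areal scale sec φ; true area = (apparent area) · cos φ.
True area of survey plot: 54000 × cos(40.4°) = 54000 × 0.7615 = 41120 km².
True area of lake: 212000 × cos(15.9°) = 212000 × 0.9617 = 203900 km².
Ratio = 41120 / 203900 ≈ 0.202.

0.202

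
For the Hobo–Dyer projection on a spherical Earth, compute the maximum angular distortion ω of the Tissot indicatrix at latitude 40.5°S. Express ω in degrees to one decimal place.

The Hobo–Dyer projection is cylindrical equal-area with φ₀ = 37.5°. For cylindrical equal-area with standard parallel φ₀, h = cos φ / cos φ₀ and k = cos φ₀ / cos φ, so h·k = 1.
At 40.5°: h = 0.9585, k = 1.043; principal scales a = 1.043, b = 0.9585.
sin(ω/2) = (a − b)/(a + b) = 0.08486/2.002 = 0.04239, so ω = 2 arcsin(0.04239) ≈ 4.9°.

4.9°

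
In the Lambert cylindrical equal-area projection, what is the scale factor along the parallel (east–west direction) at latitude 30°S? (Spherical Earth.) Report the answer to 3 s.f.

1.15

The Lambert cylindrical equal-area projection is the cylindrical equal-area projection with its standard parallel at the equator (φ₀ = 0). Cylindrical equal-area (φ₀ = 0°): h = cos φ / cos 0° along meridians, k = cos 0° / cos φ along parallels; h·k = 1.
k = cos 0° / cos 30° = 1.000/0.8660 = 1.155.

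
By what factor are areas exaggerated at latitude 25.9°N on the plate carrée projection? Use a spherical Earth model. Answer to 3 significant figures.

1.11

In the plate carrée (x = Rλ, y = Rφ), meridians are true-scale (h = 1) and parallels are stretched by k = sec φ.
Areal scale = h·k = 1 × sec φ; at 25.9°, h = 1.000, k = 1.112, so h·k = 1.112.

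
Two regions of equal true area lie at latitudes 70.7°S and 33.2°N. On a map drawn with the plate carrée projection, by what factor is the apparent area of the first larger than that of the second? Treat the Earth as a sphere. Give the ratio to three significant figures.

2.53

Plate carrée maps x = Rλ, y = Rφ. The meridian scale is h = 1 and the parallel scale is k = 1/cos φ = sec φ.
Areal scale at 70.7°: h·k = 1.000 × 3.026 = 3.026.
Areal scale at 33.2°: h·k = 1.000 × 1.195 = 1.195.
Ratio = 3.026/1.195 ≈ 2.53.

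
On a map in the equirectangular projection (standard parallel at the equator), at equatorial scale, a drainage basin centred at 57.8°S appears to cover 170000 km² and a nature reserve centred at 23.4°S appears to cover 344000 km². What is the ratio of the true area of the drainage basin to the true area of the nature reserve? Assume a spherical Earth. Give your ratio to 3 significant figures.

0.287

On the plate carrée, areal scale = h·k = 1 × sec φ, so true area = apparent × cos φ.
True area of drainage basin: 170000 × cos(57.8°) = 170000 × 0.5329 = 90590 km².
True area of nature reserve: 344000 × cos(23.4°) = 344000 × 0.9178 = 315700 km².
Ratio = 90590 / 315700 ≈ 0.287.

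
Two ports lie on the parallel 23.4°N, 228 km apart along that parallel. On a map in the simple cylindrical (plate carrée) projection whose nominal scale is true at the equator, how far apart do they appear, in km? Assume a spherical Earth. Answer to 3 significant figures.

248 km

Plate carrée maps x = Rλ, y = Rφ. The meridian scale is h = 1 and the parallel scale is k = 1/cos φ = sec φ.
Along the parallel, k = sec 23.4° = 1/0.9178 = 1.090.
Map distance = 228 × 1.090 ≈ 248 km.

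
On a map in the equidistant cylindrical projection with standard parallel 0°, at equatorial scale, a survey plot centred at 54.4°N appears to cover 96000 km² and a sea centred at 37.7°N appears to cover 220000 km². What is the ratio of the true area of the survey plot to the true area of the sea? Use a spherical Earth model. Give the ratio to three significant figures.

0.321

On the plate carrée, areal scale = h·k = 1 × sec φ, so true area = apparent × cos φ.
True area of survey plot: 96000 × cos(54.4°) = 96000 × 0.5821 = 55880 km².
True area of sea: 220000 × cos(37.7°) = 220000 × 0.7912 = 174100 km².
Ratio = 55880 / 174100 ≈ 0.321.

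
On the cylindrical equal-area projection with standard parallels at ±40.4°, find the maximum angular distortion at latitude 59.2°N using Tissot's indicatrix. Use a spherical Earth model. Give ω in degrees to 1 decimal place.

For cylindrical equal-area with standard parallel φ₀, h = cos φ / cos φ₀ and k = cos φ₀ / cos φ, so h·k = 1.
At 59.2°: h = 0.6724, k = 1.487; principal scales a = 1.487, b = 0.6724.
sin(ω/2) = (a − b)/(a + b) = 0.8149/2.160 = 0.3773, so ω = 2 arcsin(0.3773) ≈ 44.3°.

44.3°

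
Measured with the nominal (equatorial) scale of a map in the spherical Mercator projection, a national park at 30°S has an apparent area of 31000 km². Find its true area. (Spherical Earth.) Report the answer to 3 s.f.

Mercator is conformal, so the point scale is isotropic: h = k = sec φ = 1/cos φ.
Areal scale = k² = sec²φ = 1/cos²(30°) = 1/0.8660² = 1.333.
True area = apparent / (areal scale) = 31000 / 1.333 ≈ 23200 km².

23200 km²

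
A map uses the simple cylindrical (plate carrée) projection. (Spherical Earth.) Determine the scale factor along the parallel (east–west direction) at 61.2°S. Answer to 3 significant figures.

Plate carrée maps x = Rλ, y = Rφ. The meridian scale is h = 1 and the parallel scale is k = 1/cos φ = sec φ.
k = 1/cos 61.2° = 1/0.4818 = 2.076.

2.08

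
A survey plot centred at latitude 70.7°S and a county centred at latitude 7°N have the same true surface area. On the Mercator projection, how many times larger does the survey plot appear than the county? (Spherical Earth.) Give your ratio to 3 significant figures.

9.02

On Mercator, area is exaggerated by sec²φ = 1/cos²φ.
At 70.7°: sec²(70.7°) = 1/0.3305² = 9.154.
At 7°: sec²(7°) = 1/0.9925² = 1.015.
Ratio = 9.154/1.015 = cos²(7°)/cos²(70.7°) ≈ 9.02.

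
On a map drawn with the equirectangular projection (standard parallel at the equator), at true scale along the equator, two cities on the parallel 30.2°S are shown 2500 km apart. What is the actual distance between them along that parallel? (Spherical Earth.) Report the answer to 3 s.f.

For the equirectangular projection with φ₀ = 0 (plate carrée), h = 1 along meridians and k = sec φ along parallels.
Along the parallel at 30.2°, map distances are exaggerated by k = sec 30.2° = 1.157.
True distance = 2500 / 1.157 = 2500 × cos 30.2° ≈ 2160 km.

2160 km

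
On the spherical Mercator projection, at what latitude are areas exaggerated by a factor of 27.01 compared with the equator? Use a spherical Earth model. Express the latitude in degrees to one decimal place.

Mercator areal scale is sec²φ.
sec²φ = 27.01  ⇒  cos²φ = 0.03702  ⇒  cos φ = 0.1924.
φ = arccos(0.1924) ≈ 78.9°.

78.9°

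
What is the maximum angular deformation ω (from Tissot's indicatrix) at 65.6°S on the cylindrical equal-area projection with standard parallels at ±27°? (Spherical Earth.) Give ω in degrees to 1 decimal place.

Cylindrical equal-area (φ₀ = 27°): h = cos φ / cos 27° along meridians, k = cos 27° / cos φ along parallels; h·k = 1.
At 65.6°: h = 0.4636, k = 2.157; principal scales a = 2.157, b = 0.4636.
sin(ω/2) = (a − b)/(a + b) = 1.693/2.620 = 0.6461, so ω = 2 arcsin(0.6461) ≈ 80.5°.

80.5°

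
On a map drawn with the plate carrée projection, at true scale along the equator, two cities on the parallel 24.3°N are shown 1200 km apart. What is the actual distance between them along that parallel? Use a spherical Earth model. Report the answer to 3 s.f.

Plate carrée maps x = Rλ, y = Rφ. The meridian scale is h = 1 and the parallel scale is k = 1/cos φ = sec φ.
Along the parallel at 24.3°, map distances are exaggerated by k = sec 24.3° = 1.097.
True distance = 1200 / 1.097 = 1200 × cos 24.3° ≈ 1090 km.

1090 km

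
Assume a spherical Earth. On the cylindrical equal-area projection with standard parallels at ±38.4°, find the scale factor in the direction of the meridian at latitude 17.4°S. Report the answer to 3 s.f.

1.22

A cylindrical equal-area projection with standard parallel φ₀ has meridian scale h = cos φ / cos φ₀ and parallel scale k = cos φ₀ / cos φ (so areas are preserved, h·k = 1).
h = cos 17.4° / cos 38.4° = 0.9542/0.7837 = 1.218.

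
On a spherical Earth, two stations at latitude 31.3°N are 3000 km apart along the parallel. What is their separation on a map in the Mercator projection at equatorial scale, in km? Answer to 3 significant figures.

Mercator is conformal, so the point scale is isotropic: h = k = sec φ = 1/cos φ.
Along the parallel, k = sec 31.3° = 1/0.8545 = 1.170.
Map distance = 3000 × 1.170 ≈ 3510 km.

3510 km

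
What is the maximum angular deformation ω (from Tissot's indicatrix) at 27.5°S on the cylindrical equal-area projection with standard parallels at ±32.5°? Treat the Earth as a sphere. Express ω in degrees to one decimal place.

For cylindrical equal-area with standard parallel φ₀, h = cos φ / cos φ₀ and k = cos φ₀ / cos φ, so h·k = 1.
At 27.5°: h = 1.052, k = 0.9508; principal scales a = 1.052, b = 0.9508.
sin(ω/2) = (a − b)/(a + b) = 0.1009/2.003 = 0.05038, so ω = 2 arcsin(0.05038) ≈ 5.8°.

5.8°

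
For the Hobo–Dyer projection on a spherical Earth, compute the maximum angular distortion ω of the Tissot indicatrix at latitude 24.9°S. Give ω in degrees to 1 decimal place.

Hobo–Dyer is a cylindrical equal-area projection with standard parallels at ±37.5°. A cylindrical equal-area projection with standard parallel φ₀ has meridian scale h = cos φ / cos φ₀ and parallel scale k = cos φ₀ / cos φ (so areas are preserved, h·k = 1).
At 24.9°: h = 1.143, k = 0.8747; principal scales a = 1.143, b = 0.8747.
sin(ω/2) = (a − b)/(a + b) = 0.2686/2.018 = 0.1331, so ω = 2 arcsin(0.1331) ≈ 15.3°.

15.3°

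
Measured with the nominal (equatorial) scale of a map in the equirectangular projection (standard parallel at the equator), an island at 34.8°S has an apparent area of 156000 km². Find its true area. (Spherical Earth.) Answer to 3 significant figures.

For the equirectangular projection with φ₀ = 0 (plate carrée), h = 1 along meridians and k = sec φ along parallels.
Areal scale = h·k = 1 × sec φ; at 34.8°, h = 1.000, k = 1.218, so h·k = 1.218.
True area = apparent / (areal scale) = 156000 / 1.218 ≈ 128000 km².

128000 km²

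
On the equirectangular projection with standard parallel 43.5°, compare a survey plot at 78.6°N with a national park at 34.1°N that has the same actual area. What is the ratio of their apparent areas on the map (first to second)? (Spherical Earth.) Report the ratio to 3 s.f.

The equidistant cylindrical projection with φ₀ = 43.5° has h = 1 (meridians true) and k = cos φ₀ / cos φ along parallels.
Areal scale at 78.6°: h·k = 1.000 × 3.670 = 3.670.
Areal scale at 34.1°: h·k = 1.000 × 0.8760 = 0.8760.
Ratio = 3.670/0.8760 ≈ 4.19.

4.19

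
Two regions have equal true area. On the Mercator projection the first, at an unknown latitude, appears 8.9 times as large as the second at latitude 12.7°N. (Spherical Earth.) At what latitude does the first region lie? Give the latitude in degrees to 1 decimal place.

Mercator areal scale is sec²φ, so apparent-area ratio = sec²φ₁ / sec²φ₂ = cos²φ₂ / cos²φ₁.
cos²φ₂ / cos²φ₁ = 8.9  ⇒  cos φ₁ = cos 12.7° / √8.9 = 0.9755/2.983 = 0.3270.
φ₁ = arccos(0.3270) ≈ 70.9°.

70.9°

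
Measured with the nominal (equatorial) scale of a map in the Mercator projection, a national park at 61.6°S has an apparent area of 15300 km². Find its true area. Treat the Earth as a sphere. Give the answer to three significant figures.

3460 km²

Mercator is conformal, so the point scale is isotropic: h = k = sec φ = 1/cos φ.
Areal scale = k² = sec²φ = 1/cos²(61.6°) = 1/0.4756² = 4.421.
True area = apparent / (areal scale) = 15300 / 4.421 ≈ 3460 km².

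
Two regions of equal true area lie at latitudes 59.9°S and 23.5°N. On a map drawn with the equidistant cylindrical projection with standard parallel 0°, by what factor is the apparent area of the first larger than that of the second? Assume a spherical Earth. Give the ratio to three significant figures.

In the plate carrée (x = Rλ, y = Rφ), meridians are true-scale (h = 1) and parallels are stretched by k = sec φ.
Areal scale at 59.9°: h·k = 1.000 × 1.994 = 1.994.
Areal scale at 23.5°: h·k = 1.000 × 1.090 = 1.090.
Ratio = 1.994/1.090 ≈ 1.83.

1.83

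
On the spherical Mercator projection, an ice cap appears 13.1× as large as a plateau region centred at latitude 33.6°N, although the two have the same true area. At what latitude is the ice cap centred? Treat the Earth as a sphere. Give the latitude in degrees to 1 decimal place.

On Mercator, (apparent₁)/(apparent₂) = sec²φ₁ / sec²φ₂ when true areas are equal.
cos²φ₂ / cos²φ₁ = 13.1  ⇒  cos φ₁ = cos 33.6° / √13.1 = 0.8329/3.619 = 0.2301.
φ₁ = arccos(0.2301) ≈ 76.7°.

76.7°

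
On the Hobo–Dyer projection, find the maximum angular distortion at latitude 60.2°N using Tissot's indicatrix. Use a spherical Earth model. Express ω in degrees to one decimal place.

The Hobo–Dyer projection is cylindrical equal-area with φ₀ = 37.5°. A cylindrical equal-area projection with standard parallel φ₀ has meridian scale h = cos φ / cos φ₀ and parallel scale k = cos φ₀ / cos φ (so areas are preserved, h·k = 1).
At 60.2°: h = 0.6264, k = 1.596; principal scales a = 1.596, b = 0.6264.
sin(ω/2) = (a − b)/(a + b) = 0.9699/2.223 = 0.4364, so ω = 2 arcsin(0.4364) ≈ 51.7°.

51.7°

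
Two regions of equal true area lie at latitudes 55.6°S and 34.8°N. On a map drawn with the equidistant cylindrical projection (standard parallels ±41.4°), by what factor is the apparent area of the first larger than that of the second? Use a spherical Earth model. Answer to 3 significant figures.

1.45

The equidistant cylindrical projection with φ₀ = 41.4° has h = 1 (meridians true) and k = cos φ₀ / cos φ along parallels.
Areal scale at 55.6°: h·k = 1.000 × 1.328 = 1.328.
Areal scale at 34.8°: h·k = 1.000 × 0.9135 = 0.9135.
Ratio = 1.328/0.9135 ≈ 1.45.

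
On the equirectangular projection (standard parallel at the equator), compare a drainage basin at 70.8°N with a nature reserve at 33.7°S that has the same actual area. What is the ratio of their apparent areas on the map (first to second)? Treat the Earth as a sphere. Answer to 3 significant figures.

For the equirectangular projection with φ₀ = 0 (plate carrée), h = 1 along meridians and k = sec φ along parallels.
Areal scale at 70.8°: h·k = 1.000 × 3.041 = 3.041.
Areal scale at 33.7°: h·k = 1.000 × 1.202 = 1.202.
Ratio = 3.041/1.202 ≈ 2.53.

2.53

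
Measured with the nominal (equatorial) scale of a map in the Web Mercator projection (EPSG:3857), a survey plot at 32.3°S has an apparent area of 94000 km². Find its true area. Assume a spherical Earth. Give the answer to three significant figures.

For Mercator, h = k = sec φ (a conformal cylindrical projection has a single point scale, 1/cos φ).
Areal scale = k² = sec²φ = 1/cos²(32.3°) = 1/0.8453² = 1.400.
True area = apparent / (areal scale) = 94000 / 1.400 ≈ 67200 km².

67200 km²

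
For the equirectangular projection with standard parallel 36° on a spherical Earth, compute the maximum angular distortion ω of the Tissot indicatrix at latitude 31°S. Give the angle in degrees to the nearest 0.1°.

3.3°

The equidistant cylindrical projection with φ₀ = 36° has h = 1 (meridians true) and k = cos φ₀ / cos φ along parallels.
At 31°: h = 1.000, k = 0.9438; principal scales a = 1.000, b = 0.9438.
sin(ω/2) = (a − b)/(a + b) = 0.05617/1.944 = 0.02890, so ω = 2 arcsin(0.02890) ≈ 3.3°.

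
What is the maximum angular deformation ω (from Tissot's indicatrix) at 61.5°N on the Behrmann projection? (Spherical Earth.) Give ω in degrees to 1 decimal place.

Behrmann is a cylindrical equal-area projection with standard parallels at ±30°. Cylindrical equal-area (φ₀ = 30°): h = cos φ / cos 30° along meridians, k = cos 30° / cos φ along parallels; h·k = 1.
At 61.5°: h = 0.5510, k = 1.815; principal scales a = 1.815, b = 0.5510.
sin(ω/2) = (a − b)/(a + b) = 1.264/2.366 = 0.5342, so ω = 2 arcsin(0.5342) ≈ 64.6°.

64.6°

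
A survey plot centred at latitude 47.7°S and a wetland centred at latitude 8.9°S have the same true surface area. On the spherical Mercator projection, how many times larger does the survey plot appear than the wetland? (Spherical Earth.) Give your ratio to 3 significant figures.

2.15

Mercator is conformal with k = sec φ, so areal scale = k² = sec²φ.
At 47.7°: sec²(47.7°) = 1/0.6730² = 2.208.
At 8.9°: sec²(8.9°) = 1/0.9880² = 1.025.
Ratio = 2.208/1.025 = cos²(8.9°)/cos²(47.7°) ≈ 2.15.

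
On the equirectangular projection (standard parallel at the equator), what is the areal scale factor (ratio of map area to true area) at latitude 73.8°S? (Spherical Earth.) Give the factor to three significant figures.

3.58

Plate carrée maps x = Rλ, y = Rφ. The meridian scale is h = 1 and the parallel scale is k = 1/cos φ = sec φ.
Areal scale = h·k = 1 × sec φ; at 73.8°, h = 1.000, k = 3.584, so h·k = 3.584.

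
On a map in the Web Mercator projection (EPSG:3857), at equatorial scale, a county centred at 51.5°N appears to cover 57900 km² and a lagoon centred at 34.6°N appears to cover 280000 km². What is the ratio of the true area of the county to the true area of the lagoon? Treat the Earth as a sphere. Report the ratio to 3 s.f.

Mercator's areal exaggeration is sec²φ; hence true area = (apparent area) · cos²φ.
True area of county: 57900 × cos²(51.5°) = 57900 × 0.3875 = 22440 km².
True area of lagoon: 280000 × cos²(34.6°) = 280000 × 0.6776 = 189700 km².
Ratio = 22440 / 189700 ≈ 0.118.

0.118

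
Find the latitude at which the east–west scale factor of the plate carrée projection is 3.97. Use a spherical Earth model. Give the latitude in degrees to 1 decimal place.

Plate carrée: h = 1, k = sec φ along parallels.
sec φ = 3.97  ⇒  cos φ = 0.2519  ⇒  φ ≈ 75.4°.

75.4°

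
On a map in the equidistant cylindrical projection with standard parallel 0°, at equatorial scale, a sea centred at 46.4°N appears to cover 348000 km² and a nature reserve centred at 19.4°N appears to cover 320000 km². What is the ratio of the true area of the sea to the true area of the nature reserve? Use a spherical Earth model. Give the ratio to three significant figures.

0.795

On the plate carrée, areal scale = h·k = 1 × sec φ, so true area = apparent × cos φ.
True area of sea: 348000 × cos(46.4°) = 348000 × 0.6896 = 240000 km².
True area of nature reserve: 320000 × cos(19.4°) = 320000 × 0.9432 = 301800 km².
Ratio = 240000 / 301800 ≈ 0.795.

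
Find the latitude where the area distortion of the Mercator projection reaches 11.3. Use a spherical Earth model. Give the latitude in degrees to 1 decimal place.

72.7°

Mercator areal scale is sec²φ.
sec²φ = 11.3  ⇒  cos²φ = 0.08850  ⇒  cos φ = 0.2975.
φ = arccos(0.2975) ≈ 72.7°.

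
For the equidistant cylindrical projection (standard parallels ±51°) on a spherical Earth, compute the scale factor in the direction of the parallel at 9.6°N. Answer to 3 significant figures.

In the equirectangular projection with standard parallel φ₀ = 51° (x = Rλ cos φ₀, y = Rφ), meridians are true-scale (h = 1) and the parallel scale is k = cos φ₀ / cos φ.
k = cos 51° / cos 9.6° = 0.6293/0.9860 = 0.6383.

0.638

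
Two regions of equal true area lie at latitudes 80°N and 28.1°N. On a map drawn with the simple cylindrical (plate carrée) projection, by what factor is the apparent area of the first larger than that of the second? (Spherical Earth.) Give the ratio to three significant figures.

For the equirectangular projection with φ₀ = 0 (plate carrée), h = 1 along meridians and k = sec φ along parallels.
Areal scale at 80°: h·k = 1.000 × 5.759 = 5.759.
Areal scale at 28.1°: h·k = 1.000 × 1.134 = 1.134.
Ratio = 5.759/1.134 ≈ 5.08.

5.08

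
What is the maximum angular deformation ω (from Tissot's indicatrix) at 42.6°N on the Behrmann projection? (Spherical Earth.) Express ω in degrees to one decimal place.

18.5°

Behrmann is a cylindrical equal-area projection with standard parallels at ±30°. For cylindrical equal-area with standard parallel φ₀, h = cos φ / cos φ₀ and k = cos φ₀ / cos φ, so h·k = 1.
At 42.6°: h = 0.8500, k = 1.177; principal scales a = 1.177, b = 0.8500.
sin(ω/2) = (a − b)/(a + b) = 0.3265/2.026 = 0.1611, so ω = 2 arcsin(0.1611) ≈ 18.5°.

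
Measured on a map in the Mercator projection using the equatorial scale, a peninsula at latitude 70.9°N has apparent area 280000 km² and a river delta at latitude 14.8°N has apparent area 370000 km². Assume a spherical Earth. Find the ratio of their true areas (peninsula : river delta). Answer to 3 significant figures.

0.0867

Since Mercator area scale is 1/cos²φ, the true area equals the apparent area multiplied by cos²φ.
True area of peninsula: 280000 × cos²(70.9°) = 280000 × 0.1071 = 29980 km².
True area of river delta: 370000 × cos²(14.8°) = 370000 × 0.9347 = 345900 km².
Ratio = 29980 / 345900 ≈ 0.0867.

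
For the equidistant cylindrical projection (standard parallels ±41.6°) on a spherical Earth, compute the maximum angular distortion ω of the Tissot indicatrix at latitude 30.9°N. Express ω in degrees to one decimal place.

7.9°

With standard parallel φ₀ = 41.6°, the equirectangular projection gives x = Rλ cos φ₀, y = Rφ, so h = 1 and k = cos 41.6° / cos φ.
At 30.9°: h = 1.000, k = 0.8715; principal scales a = 1.000, b = 0.8715.
sin(ω/2) = (a − b)/(a + b) = 0.1285/1.871 = 0.06867, so ω = 2 arcsin(0.06867) ≈ 7.9°.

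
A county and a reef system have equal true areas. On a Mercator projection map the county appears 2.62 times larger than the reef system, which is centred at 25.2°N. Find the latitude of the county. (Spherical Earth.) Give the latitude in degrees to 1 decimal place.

56.0°

For equal true areas on Mercator, apparent areas scale as sec²φ, so the ratio is cos²φ₂ / cos²φ₁.
cos²φ₂ / cos²φ₁ = 2.62  ⇒  cos φ₁ = cos 25.2° / √2.62 = 0.9048/1.619 = 0.5590.
φ₁ = arccos(0.5590) ≈ 56.0°.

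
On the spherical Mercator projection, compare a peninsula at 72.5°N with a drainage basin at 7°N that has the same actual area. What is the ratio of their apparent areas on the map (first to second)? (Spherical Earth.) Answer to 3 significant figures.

10.9

Mercator is conformal with k = sec φ, so areal scale = k² = sec²φ.
At 72.5°: sec²(72.5°) = 1/0.3007² = 11.06.
At 7°: sec²(7°) = 1/0.9925² = 1.015.
Ratio = 11.06/1.015 = cos²(7°)/cos²(72.5°) ≈ 10.9.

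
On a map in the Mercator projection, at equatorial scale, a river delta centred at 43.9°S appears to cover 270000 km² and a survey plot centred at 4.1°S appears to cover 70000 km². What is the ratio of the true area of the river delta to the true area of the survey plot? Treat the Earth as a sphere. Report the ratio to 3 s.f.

On Mercator the areal scale is sec²φ, so true area = apparent × cos²φ.
True area of river delta: 270000 × cos²(43.9°) = 270000 × 0.5192 = 140200 km².
True area of survey plot: 70000 × cos²(4.1°) = 70000 × 0.9949 = 69640 km².
Ratio = 140200 / 69640 ≈ 2.01.

2.01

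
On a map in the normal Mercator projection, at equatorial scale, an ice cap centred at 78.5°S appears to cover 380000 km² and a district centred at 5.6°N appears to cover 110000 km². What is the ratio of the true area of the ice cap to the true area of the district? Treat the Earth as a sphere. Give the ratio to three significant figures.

0.139

Since Mercator area scale is 1/cos²φ, the true area equals the apparent area multiplied by cos²φ.
True area of ice cap: 380000 × cos²(78.5°) = 380000 × 0.03975 = 15100 km².
True area of district: 110000 × cos²(5.6°) = 110000 × 0.9905 = 109000 km².
Ratio = 15100 / 109000 ≈ 0.139.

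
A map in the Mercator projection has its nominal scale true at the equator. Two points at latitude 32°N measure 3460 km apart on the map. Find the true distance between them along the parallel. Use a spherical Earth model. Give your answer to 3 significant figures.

Mercator is conformal, so the point scale is isotropic: h = k = sec φ = 1/cos φ.
Along the parallel at 32°, map distances are exaggerated by k = sec 32° = 1.179.
True distance = 3460 / 1.179 = 3460 × cos 32° ≈ 2930 km.

2930 km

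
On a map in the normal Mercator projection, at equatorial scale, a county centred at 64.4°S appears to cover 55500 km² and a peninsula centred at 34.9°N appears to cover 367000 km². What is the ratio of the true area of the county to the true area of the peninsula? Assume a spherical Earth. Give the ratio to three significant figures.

0.0420

Since Mercator area scale is 1/cos²φ, the true area equals the apparent area multiplied by cos²φ.
True area of county: 55500 × cos²(64.4°) = 55500 × 0.1867 = 10360 km².
True area of peninsula: 367000 × cos²(34.9°) = 367000 × 0.6726 = 246900 km².
Ratio = 10360 / 246900 ≈ 0.0420.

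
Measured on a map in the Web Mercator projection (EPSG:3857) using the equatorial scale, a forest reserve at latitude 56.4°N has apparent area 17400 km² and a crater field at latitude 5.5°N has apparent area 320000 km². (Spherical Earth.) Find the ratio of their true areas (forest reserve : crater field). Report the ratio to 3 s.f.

0.0168

On Mercator the areal scale is sec²φ, so true area = apparent × cos²φ.
True area of forest reserve: 17400 × cos²(56.4°) = 17400 × 0.3062 = 5329 km².
True area of crater field: 320000 × cos²(5.5°) = 320000 × 0.9908 = 317100 km².
Ratio = 5329 / 317100 ≈ 0.0168.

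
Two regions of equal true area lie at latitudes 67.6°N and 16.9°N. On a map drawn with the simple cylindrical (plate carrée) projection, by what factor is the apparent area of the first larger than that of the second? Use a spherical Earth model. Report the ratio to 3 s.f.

2.51

Plate carrée maps x = Rλ, y = Rφ. The meridian scale is h = 1 and the parallel scale is k = 1/cos φ = sec φ.
Areal scale at 67.6°: h·k = 1.000 × 2.624 = 2.624.
Areal scale at 16.9°: h·k = 1.000 × 1.045 = 1.045.
Ratio = 2.624/1.045 ≈ 2.51.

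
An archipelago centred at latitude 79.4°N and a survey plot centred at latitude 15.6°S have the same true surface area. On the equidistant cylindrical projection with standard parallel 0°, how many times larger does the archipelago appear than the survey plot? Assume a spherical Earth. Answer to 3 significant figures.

Plate carrée maps x = Rλ, y = Rφ. The meridian scale is h = 1 and the parallel scale is k = 1/cos φ = sec φ.
Areal scale at 79.4°: h·k = 1.000 × 5.436 = 5.436.
Areal scale at 15.6°: h·k = 1.000 × 1.038 = 1.038.
Ratio = 5.436/1.038 ≈ 5.24.

5.24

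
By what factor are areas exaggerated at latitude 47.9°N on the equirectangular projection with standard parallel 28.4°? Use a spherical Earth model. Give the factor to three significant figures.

1.31

With standard parallel φ₀ = 28.4°, the equirectangular projection gives x = Rλ cos φ₀, y = Rφ, so h = 1 and k = cos 28.4° / cos φ.
Areal scale = h·k = 1 × cos φ₀ / cos φ; at 47.9°, h = 1.000, k = 1.312, so h·k = 1.312.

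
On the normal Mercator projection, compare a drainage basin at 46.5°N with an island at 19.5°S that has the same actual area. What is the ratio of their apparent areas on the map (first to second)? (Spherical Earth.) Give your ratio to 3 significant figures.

1.88

Mercator is conformal with k = sec φ, so areal scale = k² = sec²φ.
At 46.5°: sec²(46.5°) = 1/0.6884² = 2.110.
At 19.5°: sec²(19.5°) = 1/0.9426² = 1.125.
Ratio = 2.110/1.125 = cos²(19.5°)/cos²(46.5°) ≈ 1.88.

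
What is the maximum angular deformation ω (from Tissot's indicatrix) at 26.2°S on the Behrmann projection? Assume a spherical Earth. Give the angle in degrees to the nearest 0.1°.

The Behrmann projection is cylindrical equal-area with φ₀ = 30°. Cylindrical equal-area (φ₀ = 30°): h = cos φ / cos 30° along meridians, k = cos 30° / cos φ along parallels; h·k = 1.
At 26.2°: h = 1.036, k = 0.9652; principal scales a = 1.036, b = 0.9652.
sin(ω/2) = (a − b)/(a + b) = 0.07087/2.001 = 0.03541, so ω = 2 arcsin(0.03541) ≈ 4.1°.

4.1°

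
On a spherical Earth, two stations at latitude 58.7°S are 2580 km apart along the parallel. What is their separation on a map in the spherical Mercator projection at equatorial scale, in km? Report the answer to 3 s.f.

4970 km

For Mercator, h = k = sec φ (a conformal cylindrical projection has a single point scale, 1/cos φ).
Along the parallel, k = sec 58.7° = 1/0.5195 = 1.925.
Map distance = 2580 × 1.925 ≈ 4970 km.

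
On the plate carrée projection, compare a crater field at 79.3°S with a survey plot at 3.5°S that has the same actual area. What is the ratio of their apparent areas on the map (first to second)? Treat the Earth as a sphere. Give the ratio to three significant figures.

5.38

In the plate carrée (x = Rλ, y = Rφ), meridians are true-scale (h = 1) and parallels are stretched by k = sec φ.
Areal scale at 79.3°: h·k = 1.000 × 5.386 = 5.386.
Areal scale at 3.5°: h·k = 1.000 × 1.002 = 1.002.
Ratio = 5.386/1.002 ≈ 5.38.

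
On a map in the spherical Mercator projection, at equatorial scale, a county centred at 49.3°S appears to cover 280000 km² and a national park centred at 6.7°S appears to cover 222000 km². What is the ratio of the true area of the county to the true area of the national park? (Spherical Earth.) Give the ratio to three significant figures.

Mercator's areal exaggeration is sec²φ; hence true area = (apparent area) · cos²φ.
True area of county: 280000 × cos²(49.3°) = 280000 × 0.4252 = 119100 km².
True area of national park: 222000 × cos²(6.7°) = 222000 × 0.9864 = 219000 km².
Ratio = 119100 / 219000 ≈ 0.544.

0.544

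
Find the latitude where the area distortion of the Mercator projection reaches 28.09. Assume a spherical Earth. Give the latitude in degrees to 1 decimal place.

79.1°

Mercator areal scale is sec²φ.
sec²φ = 28.09  ⇒  cos²φ = 0.03560  ⇒  cos φ = 0.1887.
φ = arccos(0.1887) ≈ 79.1°.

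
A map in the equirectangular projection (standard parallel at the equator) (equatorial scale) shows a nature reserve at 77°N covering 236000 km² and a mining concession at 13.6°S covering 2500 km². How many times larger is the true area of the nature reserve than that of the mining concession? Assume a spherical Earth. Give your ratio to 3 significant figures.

Plate carrée has h = 1 and k = sec φ, giving areal scale sec φ; true area = (apparent area) · cos φ.
True area of nature reserve: 236000 × cos(77°) = 236000 × 0.2250 = 53090 km².
True area of mining concession: 2500 × cos(13.6°) = 2500 × 0.9720 = 2430 km².
Ratio = 53090 / 2430 ≈ 21.8.

21.8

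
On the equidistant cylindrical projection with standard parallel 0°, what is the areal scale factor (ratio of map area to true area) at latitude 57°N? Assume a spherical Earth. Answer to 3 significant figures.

Plate carrée maps x = Rλ, y = Rφ. The meridian scale is h = 1 and the parallel scale is k = 1/cos φ = sec φ.
Areal scale = h·k = 1 × sec φ; at 57°, h = 1.000, k = 1.836, so h·k = 1.836.

1.84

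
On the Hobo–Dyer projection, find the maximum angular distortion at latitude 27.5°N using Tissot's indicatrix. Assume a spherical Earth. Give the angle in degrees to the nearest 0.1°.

12.8°

The Hobo–Dyer projection is cylindrical equal-area with φ₀ = 37.5°. A cylindrical equal-area projection with standard parallel φ₀ has meridian scale h = cos φ / cos φ₀ and parallel scale k = cos φ₀ / cos φ (so areas are preserved, h·k = 1).
At 27.5°: h = 1.118, k = 0.8944; principal scales a = 1.118, b = 0.8944.
sin(ω/2) = (a − b)/(a + b) = 0.2236/2.012 = 0.1111, so ω = 2 arcsin(0.1111) ≈ 12.8°.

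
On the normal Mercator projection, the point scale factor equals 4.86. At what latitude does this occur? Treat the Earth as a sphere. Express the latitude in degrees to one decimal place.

Mercator scale is k = sec φ = 1/cos φ.
1/cos φ = 4.86  ⇒  cos φ = 0.2058  ⇒  φ = arccos(0.2058) ≈ 78.1°.

78.1°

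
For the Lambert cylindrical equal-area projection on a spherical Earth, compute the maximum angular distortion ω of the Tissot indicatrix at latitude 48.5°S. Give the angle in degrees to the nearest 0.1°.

45.9°

The Lambert cylindrical equal-area projection is the cylindrical equal-area projection with its standard parallel at the equator (φ₀ = 0). A cylindrical equal-area projection with standard parallel φ₀ has meridian scale h = cos φ / cos φ₀ and parallel scale k = cos φ₀ / cos φ (so areas are preserved, h·k = 1).
At 48.5°: h = 0.6626, k = 1.509; principal scales a = 1.509, b = 0.6626.
sin(ω/2) = (a − b)/(a + b) = 0.8465/2.172 = 0.3898, so ω = 2 arcsin(0.3898) ≈ 45.9°.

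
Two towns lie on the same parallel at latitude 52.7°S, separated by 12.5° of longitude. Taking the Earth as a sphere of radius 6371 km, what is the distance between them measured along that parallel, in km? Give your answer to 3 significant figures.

Arc length along a parallel = R cos φ · Δλ (with Δλ in radians).
= 6371 × cos 52.7° × (12.5° × π/180) = 6371 × 0.6060 × 0.2182 ≈ 842 km.

842 km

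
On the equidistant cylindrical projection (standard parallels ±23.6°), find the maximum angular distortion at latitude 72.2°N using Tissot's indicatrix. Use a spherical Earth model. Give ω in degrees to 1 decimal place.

The equidistant cylindrical projection with φ₀ = 23.6° has h = 1 (meridians true) and k = cos φ₀ / cos φ along parallels.
At 72.2°: h = 1.000, k = 2.998; principal scales a = 2.998, b = 1.000.
sin(ω/2) = (a − b)/(a + b) = 1.998/3.998 = 0.4997, so ω = 2 arcsin(0.4997) ≈ 60.0°.

60.0°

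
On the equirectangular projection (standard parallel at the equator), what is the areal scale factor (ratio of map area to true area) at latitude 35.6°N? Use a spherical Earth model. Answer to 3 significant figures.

Plate carrée maps x = Rλ, y = Rφ. The meridian scale is h = 1 and the parallel scale is k = 1/cos φ = sec φ.
Areal scale = h·k = 1 × sec φ; at 35.6°, h = 1.000, k = 1.230, so h·k = 1.230.

1.23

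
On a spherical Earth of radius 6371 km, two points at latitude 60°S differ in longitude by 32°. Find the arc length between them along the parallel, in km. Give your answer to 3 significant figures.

1780 km

Arc length along a parallel = R cos φ · Δλ (with Δλ in radians).
= 6371 × cos 60° × (32° × π/180) = 6371 × 0.5000 × 0.5585 ≈ 1780 km.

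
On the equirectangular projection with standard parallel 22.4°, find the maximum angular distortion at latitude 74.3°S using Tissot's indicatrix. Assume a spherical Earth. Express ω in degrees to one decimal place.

With standard parallel φ₀ = 22.4°, the equirectangular projection gives x = Rλ cos φ₀, y = Rφ, so h = 1 and k = cos 22.4° / cos φ.
At 74.3°: h = 1.000, k = 3.417; principal scales a = 3.417, b = 1.000.
sin(ω/2) = (a − b)/(a + b) = 2.417/4.417 = 0.5472, so ω = 2 arcsin(0.5472) ≈ 66.3°.

66.3°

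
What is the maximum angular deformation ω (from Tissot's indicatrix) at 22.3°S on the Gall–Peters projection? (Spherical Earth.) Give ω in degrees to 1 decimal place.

30.4°

Gall–Peters is a cylindrical equal-area projection with standard parallels at ±45°. Cylindrical equal-area (φ₀ = 45°): h = cos φ / cos 45° along meridians, k = cos 45° / cos φ along parallels; h·k = 1.
At 22.3°: h = 1.308, k = 0.7643; principal scales a = 1.308, b = 0.7643.
sin(ω/2) = (a − b)/(a + b) = 0.5442/2.073 = 0.2625, so ω = 2 arcsin(0.2625) ≈ 30.4°.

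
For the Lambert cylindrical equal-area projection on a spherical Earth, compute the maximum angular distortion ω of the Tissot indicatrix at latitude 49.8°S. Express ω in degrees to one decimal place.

48.6°

The Lambert cylindrical equal-area projection is the cylindrical equal-area projection with its standard parallel at the equator (φ₀ = 0). A cylindrical equal-area projection with standard parallel φ₀ has meridian scale h = cos φ / cos φ₀ and parallel scale k = cos φ₀ / cos φ (so areas are preserved, h·k = 1).
At 49.8°: h = 0.6455, k = 1.549; principal scales a = 1.549, b = 0.6455.
sin(ω/2) = (a − b)/(a + b) = 0.9038/2.195 = 0.4118, so ω = 2 arcsin(0.4118) ≈ 48.6°.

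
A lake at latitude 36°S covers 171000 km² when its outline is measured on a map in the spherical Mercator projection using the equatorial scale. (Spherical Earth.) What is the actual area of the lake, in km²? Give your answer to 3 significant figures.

For Mercator, h = k = sec φ (a conformal cylindrical projection has a single point scale, 1/cos φ).
Areal scale = k² = sec²φ = 1/cos²(36°) = 1/0.8090² = 1.528.
True area = apparent / (areal scale) = 171000 / 1.528 ≈ 112000 km².

112000 km²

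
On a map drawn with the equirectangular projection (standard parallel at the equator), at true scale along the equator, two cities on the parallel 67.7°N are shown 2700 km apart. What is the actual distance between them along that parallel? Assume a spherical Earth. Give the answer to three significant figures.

Plate carrée maps x = Rλ, y = Rφ. The meridian scale is h = 1 and the parallel scale is k = 1/cos φ = sec φ.
Along the parallel at 67.7°, map distances are exaggerated by k = sec 67.7° = 2.635.
True distance = 2700 / 2.635 = 2700 × cos 67.7° ≈ 1020 km.

1020 km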